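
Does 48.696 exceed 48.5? Yes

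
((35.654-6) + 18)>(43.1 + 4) True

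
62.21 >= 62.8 False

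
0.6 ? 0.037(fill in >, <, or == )>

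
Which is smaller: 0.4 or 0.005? 0.005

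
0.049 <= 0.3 True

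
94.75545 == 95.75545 False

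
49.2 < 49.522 True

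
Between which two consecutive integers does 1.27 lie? 1 and 2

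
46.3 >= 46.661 False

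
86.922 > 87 False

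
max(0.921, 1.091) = 1.091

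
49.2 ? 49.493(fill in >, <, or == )<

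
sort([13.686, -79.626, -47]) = [-79.626, -47, 13.686]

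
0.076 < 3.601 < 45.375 True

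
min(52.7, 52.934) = 52.7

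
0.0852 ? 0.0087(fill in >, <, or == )>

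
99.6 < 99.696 True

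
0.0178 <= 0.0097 False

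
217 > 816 False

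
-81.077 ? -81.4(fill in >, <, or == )>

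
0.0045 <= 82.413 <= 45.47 False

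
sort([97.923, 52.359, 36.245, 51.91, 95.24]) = [36.245, 51.91, 52.359, 95.24, 97.923]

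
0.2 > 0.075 True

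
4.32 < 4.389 True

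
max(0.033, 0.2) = 0.2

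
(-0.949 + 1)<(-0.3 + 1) True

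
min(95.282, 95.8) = 95.282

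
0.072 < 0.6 True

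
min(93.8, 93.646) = 93.646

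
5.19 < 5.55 True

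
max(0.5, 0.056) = 0.5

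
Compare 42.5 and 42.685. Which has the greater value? 42.685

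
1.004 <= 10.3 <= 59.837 True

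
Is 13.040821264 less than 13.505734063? Yes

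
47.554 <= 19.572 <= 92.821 False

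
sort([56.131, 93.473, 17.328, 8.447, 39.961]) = [8.447, 17.328, 39.961, 56.131, 93.473]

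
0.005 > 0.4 False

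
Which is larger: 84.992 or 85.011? 85.011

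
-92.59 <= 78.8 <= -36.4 False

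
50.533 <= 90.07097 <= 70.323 False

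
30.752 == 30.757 False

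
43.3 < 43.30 False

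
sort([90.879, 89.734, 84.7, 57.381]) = [57.381, 84.7, 89.734, 90.879]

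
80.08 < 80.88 True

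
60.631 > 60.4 True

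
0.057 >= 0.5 False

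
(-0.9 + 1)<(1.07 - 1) False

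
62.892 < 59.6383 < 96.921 False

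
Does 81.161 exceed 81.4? No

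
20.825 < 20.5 False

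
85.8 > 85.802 False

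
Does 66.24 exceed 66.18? Yes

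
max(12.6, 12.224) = 12.6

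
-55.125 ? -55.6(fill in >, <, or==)>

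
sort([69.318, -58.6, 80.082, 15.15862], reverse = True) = [80.082, 69.318, 15.15862, -58.6]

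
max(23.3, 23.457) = 23.457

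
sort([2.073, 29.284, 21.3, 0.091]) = [0.091, 2.073, 21.3, 29.284]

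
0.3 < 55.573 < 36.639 False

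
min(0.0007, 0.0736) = 0.0007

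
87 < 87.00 False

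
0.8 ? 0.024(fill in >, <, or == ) >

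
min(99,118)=99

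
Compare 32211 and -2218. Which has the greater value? 32211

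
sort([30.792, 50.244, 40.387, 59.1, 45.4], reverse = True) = [59.1, 50.244, 45.4, 40.387, 30.792]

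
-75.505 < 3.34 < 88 True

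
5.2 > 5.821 False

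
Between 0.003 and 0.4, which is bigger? 0.4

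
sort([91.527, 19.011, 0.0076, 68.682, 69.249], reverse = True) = [91.527, 69.249, 68.682, 19.011, 0.0076]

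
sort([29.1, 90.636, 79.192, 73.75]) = [29.1, 73.75, 79.192, 90.636]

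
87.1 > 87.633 False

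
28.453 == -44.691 False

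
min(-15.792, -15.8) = -15.8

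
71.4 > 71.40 False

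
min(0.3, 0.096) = 0.096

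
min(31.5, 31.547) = 31.5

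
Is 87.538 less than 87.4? No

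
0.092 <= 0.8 True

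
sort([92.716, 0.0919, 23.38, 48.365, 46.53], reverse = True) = [92.716, 48.365, 46.53, 23.38, 0.0919]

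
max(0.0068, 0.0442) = 0.0442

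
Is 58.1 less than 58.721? Yes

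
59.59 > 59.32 True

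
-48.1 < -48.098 True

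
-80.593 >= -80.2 False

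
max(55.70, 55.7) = 55.7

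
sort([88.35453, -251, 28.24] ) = [-251, 28.24, 88.35453]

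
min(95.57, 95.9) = 95.57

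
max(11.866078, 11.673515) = 11.866078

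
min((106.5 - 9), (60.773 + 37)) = 97.5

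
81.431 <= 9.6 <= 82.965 False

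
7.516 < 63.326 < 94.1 True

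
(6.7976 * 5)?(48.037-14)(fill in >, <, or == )<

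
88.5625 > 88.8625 False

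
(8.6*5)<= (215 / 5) True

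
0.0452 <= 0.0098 False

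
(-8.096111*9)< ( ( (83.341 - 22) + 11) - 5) True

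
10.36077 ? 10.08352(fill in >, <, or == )>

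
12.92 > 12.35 True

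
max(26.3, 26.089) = 26.3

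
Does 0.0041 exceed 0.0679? No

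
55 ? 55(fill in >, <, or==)==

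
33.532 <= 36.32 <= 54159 True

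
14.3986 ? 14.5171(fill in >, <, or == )<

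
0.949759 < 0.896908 False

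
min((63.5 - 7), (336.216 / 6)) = 56.036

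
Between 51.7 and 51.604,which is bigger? 51.7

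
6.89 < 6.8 False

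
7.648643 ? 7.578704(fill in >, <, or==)>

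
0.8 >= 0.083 True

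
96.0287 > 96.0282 True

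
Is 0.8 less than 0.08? No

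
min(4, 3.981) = 3.981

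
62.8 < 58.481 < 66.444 False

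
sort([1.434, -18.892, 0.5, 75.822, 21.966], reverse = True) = [75.822, 21.966, 1.434, 0.5, -18.892]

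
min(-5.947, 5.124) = -5.947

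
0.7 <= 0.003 False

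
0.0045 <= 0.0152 True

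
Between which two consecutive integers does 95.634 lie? 95 and 96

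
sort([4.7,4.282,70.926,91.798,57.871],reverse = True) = [91.798,70.926,57.871,4.7,4.282]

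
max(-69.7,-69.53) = -69.53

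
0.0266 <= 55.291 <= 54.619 False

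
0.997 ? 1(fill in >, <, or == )<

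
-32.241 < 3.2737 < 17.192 True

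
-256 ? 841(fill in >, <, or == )<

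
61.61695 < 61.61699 True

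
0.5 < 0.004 False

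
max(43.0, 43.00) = 43.00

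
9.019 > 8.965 True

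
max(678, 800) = 800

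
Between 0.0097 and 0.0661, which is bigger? 0.0661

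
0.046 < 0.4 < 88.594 True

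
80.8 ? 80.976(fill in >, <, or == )<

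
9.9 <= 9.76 False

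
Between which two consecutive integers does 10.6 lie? 10 and 11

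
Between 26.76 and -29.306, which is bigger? 26.76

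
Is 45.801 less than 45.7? No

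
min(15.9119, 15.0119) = 15.0119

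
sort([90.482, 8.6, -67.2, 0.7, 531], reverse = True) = [531, 90.482, 8.6, 0.7, -67.2]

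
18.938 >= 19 False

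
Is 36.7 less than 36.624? No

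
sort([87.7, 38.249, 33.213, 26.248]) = [26.248, 33.213, 38.249, 87.7]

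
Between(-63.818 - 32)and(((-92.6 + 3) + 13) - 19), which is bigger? (((-92.6 + 3) + 13) - 19)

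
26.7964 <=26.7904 False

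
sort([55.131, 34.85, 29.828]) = [29.828, 34.85, 55.131]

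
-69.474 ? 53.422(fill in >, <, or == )<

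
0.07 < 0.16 True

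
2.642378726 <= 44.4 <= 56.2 True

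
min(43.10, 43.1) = 43.10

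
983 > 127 True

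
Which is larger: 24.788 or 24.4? 24.788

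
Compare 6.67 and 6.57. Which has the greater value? 6.67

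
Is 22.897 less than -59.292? No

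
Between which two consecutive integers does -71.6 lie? -72 and -71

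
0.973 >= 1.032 False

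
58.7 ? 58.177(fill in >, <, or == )>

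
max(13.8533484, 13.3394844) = 13.8533484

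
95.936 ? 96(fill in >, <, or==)<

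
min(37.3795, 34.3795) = 34.3795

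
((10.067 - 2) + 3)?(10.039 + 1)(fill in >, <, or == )>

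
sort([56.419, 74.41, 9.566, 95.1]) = [9.566, 56.419, 74.41, 95.1]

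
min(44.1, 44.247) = 44.1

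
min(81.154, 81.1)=81.1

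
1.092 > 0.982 True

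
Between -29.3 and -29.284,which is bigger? -29.284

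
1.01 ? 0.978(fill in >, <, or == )>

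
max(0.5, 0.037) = 0.5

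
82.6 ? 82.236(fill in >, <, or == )>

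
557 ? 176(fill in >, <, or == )>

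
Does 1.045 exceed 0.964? Yes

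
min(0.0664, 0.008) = 0.008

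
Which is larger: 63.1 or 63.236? 63.236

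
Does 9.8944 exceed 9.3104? Yes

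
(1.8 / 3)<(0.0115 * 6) False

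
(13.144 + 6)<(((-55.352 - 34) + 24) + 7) False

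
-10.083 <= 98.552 True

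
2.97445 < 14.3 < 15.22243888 True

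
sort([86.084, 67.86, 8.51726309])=[8.51726309, 67.86, 86.084]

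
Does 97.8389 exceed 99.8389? No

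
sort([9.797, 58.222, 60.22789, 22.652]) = [9.797, 22.652, 58.222, 60.22789]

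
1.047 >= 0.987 True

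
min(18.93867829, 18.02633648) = 18.02633648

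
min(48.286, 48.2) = 48.2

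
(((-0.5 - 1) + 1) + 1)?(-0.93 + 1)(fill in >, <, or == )>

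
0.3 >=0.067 True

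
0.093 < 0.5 True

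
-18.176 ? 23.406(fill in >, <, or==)<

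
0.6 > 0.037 True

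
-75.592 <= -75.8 False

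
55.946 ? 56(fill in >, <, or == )<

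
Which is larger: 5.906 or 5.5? 5.906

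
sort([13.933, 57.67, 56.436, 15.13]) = [13.933, 15.13, 56.436, 57.67]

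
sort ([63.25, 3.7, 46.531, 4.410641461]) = [3.7, 4.410641461, 46.531, 63.25]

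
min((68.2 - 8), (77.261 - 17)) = 60.2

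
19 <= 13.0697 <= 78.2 False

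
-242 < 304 True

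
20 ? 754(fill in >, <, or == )<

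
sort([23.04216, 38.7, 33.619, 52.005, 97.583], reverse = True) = [97.583, 52.005, 38.7, 33.619, 23.04216]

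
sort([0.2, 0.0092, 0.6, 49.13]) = [0.0092, 0.2, 0.6, 49.13]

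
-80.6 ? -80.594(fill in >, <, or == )<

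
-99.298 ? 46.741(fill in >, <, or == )<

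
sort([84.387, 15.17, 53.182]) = [15.17, 53.182, 84.387]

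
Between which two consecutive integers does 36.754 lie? 36 and 37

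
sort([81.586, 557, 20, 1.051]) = [1.051, 20, 81.586, 557]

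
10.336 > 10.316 True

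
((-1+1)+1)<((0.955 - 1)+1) False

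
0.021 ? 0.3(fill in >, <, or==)<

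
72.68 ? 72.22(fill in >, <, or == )>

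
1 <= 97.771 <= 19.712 False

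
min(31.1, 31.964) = 31.1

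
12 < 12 False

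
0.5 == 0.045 False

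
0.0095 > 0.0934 False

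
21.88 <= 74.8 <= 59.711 False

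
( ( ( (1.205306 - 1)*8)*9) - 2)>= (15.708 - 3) True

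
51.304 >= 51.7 False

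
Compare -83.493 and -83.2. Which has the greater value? -83.2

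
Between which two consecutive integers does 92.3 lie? 92 and 93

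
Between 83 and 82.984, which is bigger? 83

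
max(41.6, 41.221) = 41.6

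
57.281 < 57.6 True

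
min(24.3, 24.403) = 24.3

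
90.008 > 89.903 True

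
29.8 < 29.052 False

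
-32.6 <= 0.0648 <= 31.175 True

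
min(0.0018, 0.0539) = 0.0018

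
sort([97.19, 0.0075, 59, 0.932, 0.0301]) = [0.0075, 0.0301, 0.932, 59, 97.19]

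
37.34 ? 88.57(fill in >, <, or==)<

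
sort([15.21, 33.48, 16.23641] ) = [15.21, 16.23641, 33.48]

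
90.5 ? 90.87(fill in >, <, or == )<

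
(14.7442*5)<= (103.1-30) False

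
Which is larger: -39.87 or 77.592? 77.592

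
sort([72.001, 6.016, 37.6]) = [6.016, 37.6, 72.001]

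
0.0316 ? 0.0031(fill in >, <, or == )>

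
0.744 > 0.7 True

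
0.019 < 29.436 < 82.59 True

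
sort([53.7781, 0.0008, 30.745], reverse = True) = [53.7781, 30.745, 0.0008]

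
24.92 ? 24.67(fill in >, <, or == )>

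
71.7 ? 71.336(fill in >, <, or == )>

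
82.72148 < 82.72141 False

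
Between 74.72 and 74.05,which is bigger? 74.72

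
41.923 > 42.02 False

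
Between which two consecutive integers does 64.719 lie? 64 and 65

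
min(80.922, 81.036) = 80.922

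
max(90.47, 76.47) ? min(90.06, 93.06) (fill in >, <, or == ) >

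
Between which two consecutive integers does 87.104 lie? 87 and 88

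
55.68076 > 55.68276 False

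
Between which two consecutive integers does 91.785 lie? 91 and 92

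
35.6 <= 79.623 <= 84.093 True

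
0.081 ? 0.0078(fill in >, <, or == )>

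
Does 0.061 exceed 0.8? No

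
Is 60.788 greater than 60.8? No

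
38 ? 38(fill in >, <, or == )==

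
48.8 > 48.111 True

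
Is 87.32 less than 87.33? Yes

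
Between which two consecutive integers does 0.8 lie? 0 and 1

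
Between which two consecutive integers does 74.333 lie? 74 and 75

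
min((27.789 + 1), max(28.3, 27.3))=28.3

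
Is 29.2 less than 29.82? Yes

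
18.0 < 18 False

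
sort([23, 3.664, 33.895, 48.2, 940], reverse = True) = [940, 48.2, 33.895, 23, 3.664]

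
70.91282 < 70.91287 True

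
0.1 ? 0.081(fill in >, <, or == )>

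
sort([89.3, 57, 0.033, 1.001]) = [0.033, 1.001, 57, 89.3]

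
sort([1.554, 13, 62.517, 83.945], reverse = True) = [83.945, 62.517, 13, 1.554]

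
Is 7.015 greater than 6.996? Yes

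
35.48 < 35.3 False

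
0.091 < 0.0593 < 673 False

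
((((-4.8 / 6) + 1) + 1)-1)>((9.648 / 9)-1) True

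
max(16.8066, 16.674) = 16.8066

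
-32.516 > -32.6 True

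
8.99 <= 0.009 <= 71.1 False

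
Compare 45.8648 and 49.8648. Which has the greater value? 49.8648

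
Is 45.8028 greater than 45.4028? Yes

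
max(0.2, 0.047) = 0.2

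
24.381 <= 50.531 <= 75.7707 True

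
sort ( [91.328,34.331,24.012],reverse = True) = [91.328,34.331,24.012]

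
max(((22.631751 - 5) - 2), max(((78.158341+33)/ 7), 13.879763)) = 15.879763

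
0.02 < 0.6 True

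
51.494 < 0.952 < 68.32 False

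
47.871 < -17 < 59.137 False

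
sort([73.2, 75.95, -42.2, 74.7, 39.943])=[-42.2, 39.943, 73.2, 74.7, 75.95]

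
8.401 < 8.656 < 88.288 True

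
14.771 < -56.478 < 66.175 False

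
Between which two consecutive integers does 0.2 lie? 0 and 1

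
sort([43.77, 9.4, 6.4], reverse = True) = [43.77, 9.4, 6.4]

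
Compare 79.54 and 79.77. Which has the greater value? 79.77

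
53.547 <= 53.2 False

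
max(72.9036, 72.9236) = 72.9236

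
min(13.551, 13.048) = 13.048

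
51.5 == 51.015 False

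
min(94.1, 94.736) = 94.1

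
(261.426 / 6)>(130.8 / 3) False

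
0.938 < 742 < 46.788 False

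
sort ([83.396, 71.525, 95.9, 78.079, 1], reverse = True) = [95.9, 83.396, 78.079, 71.525, 1]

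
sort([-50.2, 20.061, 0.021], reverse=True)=[20.061, 0.021, -50.2]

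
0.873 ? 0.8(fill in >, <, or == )>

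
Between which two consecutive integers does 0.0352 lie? 0 and 1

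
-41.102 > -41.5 True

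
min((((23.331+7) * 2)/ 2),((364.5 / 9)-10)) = 30.331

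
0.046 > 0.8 False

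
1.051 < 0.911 False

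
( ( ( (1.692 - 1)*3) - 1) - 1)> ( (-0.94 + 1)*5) False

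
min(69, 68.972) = 68.972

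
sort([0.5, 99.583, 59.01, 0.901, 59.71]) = [0.5, 0.901, 59.01, 59.71, 99.583]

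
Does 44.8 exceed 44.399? Yes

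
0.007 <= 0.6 True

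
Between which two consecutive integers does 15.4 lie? 15 and 16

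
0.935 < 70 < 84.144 True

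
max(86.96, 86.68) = 86.96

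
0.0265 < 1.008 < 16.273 True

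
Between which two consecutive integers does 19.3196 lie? 19 and 20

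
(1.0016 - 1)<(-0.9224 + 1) True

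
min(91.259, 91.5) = 91.259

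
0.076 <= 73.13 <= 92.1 True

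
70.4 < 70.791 True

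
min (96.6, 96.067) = 96.067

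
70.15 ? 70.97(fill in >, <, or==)<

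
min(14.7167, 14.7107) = 14.7107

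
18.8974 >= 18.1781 True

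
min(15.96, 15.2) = 15.2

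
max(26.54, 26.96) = 26.96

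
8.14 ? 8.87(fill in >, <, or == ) <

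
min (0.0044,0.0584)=0.0044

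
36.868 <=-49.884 False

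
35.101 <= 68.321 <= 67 False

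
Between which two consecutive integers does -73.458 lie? -74 and -73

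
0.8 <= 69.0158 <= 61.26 False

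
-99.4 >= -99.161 False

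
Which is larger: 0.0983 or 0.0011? 0.0983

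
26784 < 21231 False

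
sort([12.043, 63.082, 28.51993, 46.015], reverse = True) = [63.082, 46.015, 28.51993, 12.043]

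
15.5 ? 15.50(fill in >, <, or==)==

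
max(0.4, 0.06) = 0.4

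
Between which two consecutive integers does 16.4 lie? 16 and 17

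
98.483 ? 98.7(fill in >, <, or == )<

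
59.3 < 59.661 True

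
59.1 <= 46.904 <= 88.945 False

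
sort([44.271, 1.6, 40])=[1.6, 40, 44.271]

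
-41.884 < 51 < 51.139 True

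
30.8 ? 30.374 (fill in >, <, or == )>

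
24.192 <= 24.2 True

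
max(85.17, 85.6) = 85.6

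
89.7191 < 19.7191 False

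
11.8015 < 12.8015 True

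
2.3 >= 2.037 True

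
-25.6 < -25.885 False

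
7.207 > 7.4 False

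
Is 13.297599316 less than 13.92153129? Yes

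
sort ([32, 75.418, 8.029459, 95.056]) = [8.029459, 32, 75.418, 95.056]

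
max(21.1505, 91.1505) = 91.1505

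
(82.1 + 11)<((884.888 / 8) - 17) True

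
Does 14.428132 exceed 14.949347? No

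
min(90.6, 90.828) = 90.6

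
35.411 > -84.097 True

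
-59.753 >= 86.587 False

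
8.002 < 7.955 False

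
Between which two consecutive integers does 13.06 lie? 13 and 14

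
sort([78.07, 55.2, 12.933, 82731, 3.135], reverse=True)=[82731, 78.07, 55.2, 12.933, 3.135]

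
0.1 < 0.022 False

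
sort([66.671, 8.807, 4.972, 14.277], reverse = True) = [66.671, 14.277, 8.807, 4.972]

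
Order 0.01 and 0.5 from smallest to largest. 0.01,0.5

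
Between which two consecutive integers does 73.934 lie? 73 and 74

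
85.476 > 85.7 False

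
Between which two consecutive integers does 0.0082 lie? 0 and 1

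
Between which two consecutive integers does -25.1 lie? -26 and -25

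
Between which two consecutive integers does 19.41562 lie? 19 and 20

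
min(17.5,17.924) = 17.5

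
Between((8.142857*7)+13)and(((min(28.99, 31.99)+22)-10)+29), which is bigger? ((8.142857*7)+13)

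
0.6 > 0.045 True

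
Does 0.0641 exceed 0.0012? Yes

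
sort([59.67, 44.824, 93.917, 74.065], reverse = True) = [93.917, 74.065, 59.67, 44.824]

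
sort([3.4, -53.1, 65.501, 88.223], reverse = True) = [88.223, 65.501, 3.4, -53.1]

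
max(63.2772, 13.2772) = 63.2772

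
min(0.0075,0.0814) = 0.0075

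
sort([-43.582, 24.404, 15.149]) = [-43.582, 15.149, 24.404]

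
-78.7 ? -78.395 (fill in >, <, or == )<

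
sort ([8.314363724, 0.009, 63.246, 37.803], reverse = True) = [63.246, 37.803, 8.314363724, 0.009]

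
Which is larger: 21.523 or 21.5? 21.523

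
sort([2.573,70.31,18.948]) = [2.573,18.948,70.31]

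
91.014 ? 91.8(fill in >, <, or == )<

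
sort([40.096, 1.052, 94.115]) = [1.052, 40.096, 94.115]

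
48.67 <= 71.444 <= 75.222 True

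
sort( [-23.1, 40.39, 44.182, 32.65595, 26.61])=[-23.1, 26.61, 32.65595, 40.39, 44.182]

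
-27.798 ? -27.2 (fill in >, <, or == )<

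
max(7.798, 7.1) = 7.798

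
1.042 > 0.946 True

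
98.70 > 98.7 False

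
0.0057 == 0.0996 False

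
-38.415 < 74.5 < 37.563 False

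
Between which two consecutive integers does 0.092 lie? 0 and 1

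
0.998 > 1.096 False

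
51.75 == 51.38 False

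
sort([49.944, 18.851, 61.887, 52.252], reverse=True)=[61.887, 52.252, 49.944, 18.851]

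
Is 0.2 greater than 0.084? Yes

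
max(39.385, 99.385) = 99.385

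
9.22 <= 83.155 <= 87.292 True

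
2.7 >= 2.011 True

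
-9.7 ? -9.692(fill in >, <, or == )<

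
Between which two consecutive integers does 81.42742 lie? 81 and 82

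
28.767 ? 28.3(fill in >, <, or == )>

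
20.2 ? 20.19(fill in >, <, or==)>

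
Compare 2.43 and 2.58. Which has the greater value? 2.58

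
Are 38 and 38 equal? Yes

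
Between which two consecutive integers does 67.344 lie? 67 and 68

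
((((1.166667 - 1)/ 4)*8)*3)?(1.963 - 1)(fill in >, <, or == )>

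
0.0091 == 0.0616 False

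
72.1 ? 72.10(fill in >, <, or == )==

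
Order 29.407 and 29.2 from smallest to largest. 29.2, 29.407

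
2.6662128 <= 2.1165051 False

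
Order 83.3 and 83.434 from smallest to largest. 83.3,83.434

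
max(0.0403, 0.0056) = 0.0403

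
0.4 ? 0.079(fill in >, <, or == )>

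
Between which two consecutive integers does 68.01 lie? 68 and 69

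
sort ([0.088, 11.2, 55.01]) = [0.088, 11.2, 55.01]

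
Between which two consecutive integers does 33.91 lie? 33 and 34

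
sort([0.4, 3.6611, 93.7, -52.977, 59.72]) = [-52.977, 0.4, 3.6611, 59.72, 93.7]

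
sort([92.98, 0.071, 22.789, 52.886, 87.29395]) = [0.071, 22.789, 52.886, 87.29395, 92.98]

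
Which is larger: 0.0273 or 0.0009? 0.0273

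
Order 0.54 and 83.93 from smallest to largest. 0.54, 83.93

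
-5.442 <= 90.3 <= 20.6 False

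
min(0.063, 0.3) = 0.063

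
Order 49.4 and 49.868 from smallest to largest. 49.4, 49.868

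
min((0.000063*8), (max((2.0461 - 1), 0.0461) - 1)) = 0.000504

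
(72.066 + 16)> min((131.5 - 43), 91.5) False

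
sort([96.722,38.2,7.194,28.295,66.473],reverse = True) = [96.722,66.473,38.2,28.295,7.194]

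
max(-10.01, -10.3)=-10.01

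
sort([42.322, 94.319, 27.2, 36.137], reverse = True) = [94.319, 42.322, 36.137, 27.2]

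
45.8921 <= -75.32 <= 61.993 False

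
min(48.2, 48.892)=48.2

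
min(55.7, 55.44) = 55.44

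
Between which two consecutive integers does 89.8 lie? 89 and 90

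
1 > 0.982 True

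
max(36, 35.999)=36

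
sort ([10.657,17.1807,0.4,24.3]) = [0.4,10.657,17.1807,24.3]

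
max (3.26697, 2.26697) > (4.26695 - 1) True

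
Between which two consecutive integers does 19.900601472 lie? 19 and 20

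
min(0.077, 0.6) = 0.077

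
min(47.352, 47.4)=47.352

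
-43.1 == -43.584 False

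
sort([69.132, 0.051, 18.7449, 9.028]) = [0.051, 9.028, 18.7449, 69.132]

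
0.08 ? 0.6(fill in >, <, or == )<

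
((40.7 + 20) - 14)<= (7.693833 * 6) False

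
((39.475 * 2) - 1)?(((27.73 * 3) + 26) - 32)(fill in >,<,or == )>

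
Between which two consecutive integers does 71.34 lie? 71 and 72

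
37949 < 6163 False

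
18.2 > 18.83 False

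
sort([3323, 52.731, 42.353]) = [42.353, 52.731, 3323]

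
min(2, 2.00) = 2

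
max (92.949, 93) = 93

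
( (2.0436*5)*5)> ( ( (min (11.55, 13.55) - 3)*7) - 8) False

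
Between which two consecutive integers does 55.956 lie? 55 and 56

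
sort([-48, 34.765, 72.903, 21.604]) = [-48, 21.604, 34.765, 72.903]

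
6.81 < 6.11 False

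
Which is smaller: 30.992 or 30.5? 30.5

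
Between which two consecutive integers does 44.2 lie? 44 and 45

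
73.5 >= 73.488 True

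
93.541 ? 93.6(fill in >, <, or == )<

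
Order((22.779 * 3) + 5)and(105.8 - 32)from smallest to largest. ((22.779 * 3) + 5), (105.8 - 32)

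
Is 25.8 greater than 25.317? Yes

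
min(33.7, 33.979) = 33.7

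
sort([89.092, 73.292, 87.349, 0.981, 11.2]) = [0.981, 11.2, 73.292, 87.349, 89.092]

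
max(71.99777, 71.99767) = 71.99777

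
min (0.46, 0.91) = 0.46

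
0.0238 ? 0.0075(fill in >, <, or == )>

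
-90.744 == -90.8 False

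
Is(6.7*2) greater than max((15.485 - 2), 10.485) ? No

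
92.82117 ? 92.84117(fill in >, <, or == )<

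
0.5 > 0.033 True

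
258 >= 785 False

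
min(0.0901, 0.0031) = 0.0031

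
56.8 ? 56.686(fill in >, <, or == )>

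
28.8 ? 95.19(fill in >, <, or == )<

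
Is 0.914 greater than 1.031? No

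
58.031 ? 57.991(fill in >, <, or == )>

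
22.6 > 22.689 False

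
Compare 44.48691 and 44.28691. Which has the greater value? 44.48691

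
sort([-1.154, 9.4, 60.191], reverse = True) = [60.191, 9.4, -1.154]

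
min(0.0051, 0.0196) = 0.0051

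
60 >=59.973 True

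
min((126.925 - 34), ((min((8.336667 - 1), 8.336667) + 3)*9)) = 92.925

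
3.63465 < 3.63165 False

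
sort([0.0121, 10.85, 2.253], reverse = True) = [10.85, 2.253, 0.0121]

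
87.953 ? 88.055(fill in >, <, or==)<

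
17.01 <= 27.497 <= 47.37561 True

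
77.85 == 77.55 False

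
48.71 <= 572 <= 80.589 False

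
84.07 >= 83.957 True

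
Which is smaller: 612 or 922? 612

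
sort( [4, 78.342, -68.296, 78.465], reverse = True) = [78.465, 78.342, 4, -68.296]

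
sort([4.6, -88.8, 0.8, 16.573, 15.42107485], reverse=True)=[16.573, 15.42107485, 4.6, 0.8, -88.8]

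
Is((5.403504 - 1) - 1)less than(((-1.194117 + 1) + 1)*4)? No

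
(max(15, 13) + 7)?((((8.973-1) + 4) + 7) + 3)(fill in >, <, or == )>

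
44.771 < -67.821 False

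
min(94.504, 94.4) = 94.4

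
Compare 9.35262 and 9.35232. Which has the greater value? 9.35262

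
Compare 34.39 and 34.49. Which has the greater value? 34.49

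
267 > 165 True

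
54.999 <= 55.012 True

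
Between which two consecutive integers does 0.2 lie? 0 and 1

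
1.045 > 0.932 True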